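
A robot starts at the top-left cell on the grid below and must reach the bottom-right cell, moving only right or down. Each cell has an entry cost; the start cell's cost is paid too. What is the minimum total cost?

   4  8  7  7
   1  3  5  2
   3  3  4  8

23

Cheapest: [0,0] -> [1,0] -> [1,1] -> [1,2] -> [1,3] -> [2,3]
  4 + 1 + 3 + 5 + 2 + 8 = 23
(Top row then right column would cost 36.)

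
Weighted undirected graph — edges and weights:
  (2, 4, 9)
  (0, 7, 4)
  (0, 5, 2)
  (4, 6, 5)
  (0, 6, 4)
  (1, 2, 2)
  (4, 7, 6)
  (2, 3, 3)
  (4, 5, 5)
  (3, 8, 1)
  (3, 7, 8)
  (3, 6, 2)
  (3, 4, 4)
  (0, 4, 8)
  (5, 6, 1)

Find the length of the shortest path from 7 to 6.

Comparing a few candidate routes:
7→0→6: 4 + 4 = 8
7→4→6: 6 + 5 = 11
7→0→5→6: 4 + 2 + 1 = 7
7→3→6: 8 + 2 = 10
The minimum is 7.

7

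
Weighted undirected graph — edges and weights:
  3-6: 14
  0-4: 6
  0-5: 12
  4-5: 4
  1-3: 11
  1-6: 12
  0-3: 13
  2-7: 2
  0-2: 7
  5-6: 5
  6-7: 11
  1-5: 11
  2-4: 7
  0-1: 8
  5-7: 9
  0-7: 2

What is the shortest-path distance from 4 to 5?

Some routes from 4 to 5:
4→2→7→0→5: 7 + 2 + 2 + 12 = 23
4→0→5: 6 + 12 = 18
4→5: 4
4→2→7→5: 7 + 2 + 9 = 18
4→0→7→5: 6 + 2 + 9 = 17
Shortest: 4.

4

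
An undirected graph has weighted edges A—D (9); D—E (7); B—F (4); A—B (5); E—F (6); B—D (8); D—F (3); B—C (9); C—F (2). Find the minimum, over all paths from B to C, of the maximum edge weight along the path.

4

Paths from B to C:
B - A - D - F - C: max(5, 9, 3, 2) = 9
B - D - E - F - C: max(8, 7, 6, 2) = 8
B - F - C: max(4, 2) = 4
B - D - F - C: max(8, 3, 2) = 8
B - A - D - E - F - C: max(5, 9, 7, 6, 2) = 9
B - C: max(9) = 9
Best route has worst link 4.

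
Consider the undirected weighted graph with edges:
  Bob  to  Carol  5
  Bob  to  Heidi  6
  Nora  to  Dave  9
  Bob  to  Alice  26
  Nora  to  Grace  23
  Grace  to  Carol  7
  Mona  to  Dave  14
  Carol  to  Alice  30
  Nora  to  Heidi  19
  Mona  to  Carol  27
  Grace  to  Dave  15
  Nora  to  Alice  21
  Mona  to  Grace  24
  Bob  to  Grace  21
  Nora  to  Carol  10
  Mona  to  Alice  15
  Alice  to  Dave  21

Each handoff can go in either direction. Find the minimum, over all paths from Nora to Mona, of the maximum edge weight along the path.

Comparing a few candidate routes:
Nora -> Heidi -> Bob -> Carol -> Grace -> Dave -> Mona: max(19, 6, 5, 7, 15, 14) = 19
Nora -> Carol -> Bob -> Grace -> Dave -> Alice -> Mona: max(10, 5, 21, 15, 21, 15) = 21
Nora -> Dave -> Mona: max(9, 14) = 14
Nora -> Alice -> Mona: max(21, 15) = 21
Nora -> Carol -> Grace -> Dave -> Mona: max(10, 7, 15, 14) = 15
Nora -> Alice -> Dave -> Mona: max(21, 21, 14) = 21
Smallest bottleneck: 14.

14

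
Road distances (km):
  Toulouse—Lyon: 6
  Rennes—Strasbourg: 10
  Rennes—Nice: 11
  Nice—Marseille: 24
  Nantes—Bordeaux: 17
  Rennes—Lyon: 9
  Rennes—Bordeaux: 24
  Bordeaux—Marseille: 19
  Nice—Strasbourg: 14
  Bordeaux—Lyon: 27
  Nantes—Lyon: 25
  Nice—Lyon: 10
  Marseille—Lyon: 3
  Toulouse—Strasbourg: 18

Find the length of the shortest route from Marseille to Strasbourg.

22

Some routes from Marseille to Strasbourg:
Marseille→Lyon→Nice→Strasbourg: 3 + 10 + 14 = 27
Marseille→Lyon→Toulouse→Strasbourg: 3 + 6 + 18 = 27
Marseille→Lyon→Nice→Rennes→Strasbourg: 3 + 10 + 11 + 10 = 34
Marseille→Lyon→Rennes→Strasbourg: 3 + 9 + 10 = 22
Best route has total 22 km.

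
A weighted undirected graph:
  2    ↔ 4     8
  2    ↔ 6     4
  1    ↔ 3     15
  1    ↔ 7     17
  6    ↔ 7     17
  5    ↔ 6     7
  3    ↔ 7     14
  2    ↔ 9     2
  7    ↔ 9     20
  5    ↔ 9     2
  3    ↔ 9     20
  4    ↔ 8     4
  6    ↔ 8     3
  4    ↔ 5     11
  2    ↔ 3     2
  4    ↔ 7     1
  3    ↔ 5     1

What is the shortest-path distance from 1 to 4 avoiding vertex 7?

A few of the 1→4 routes:
1 -> 3 -> 5 -> 9 -> 2 -> 4: 15 + 1 + 2 + 2 + 8 = 28
1 -> 3 -> 2 -> 6 -> 8 -> 4: 15 + 2 + 4 + 3 + 4 = 28
1 -> 3 -> 2 -> 4: 15 + 2 + 8 = 25
1 -> 3 -> 5 -> 4: 15 + 1 + 11 = 27
1 -> 3 -> 5 -> 6 -> 8 -> 4: 15 + 1 + 7 + 3 + 4 = 30
Shortest: 25.

25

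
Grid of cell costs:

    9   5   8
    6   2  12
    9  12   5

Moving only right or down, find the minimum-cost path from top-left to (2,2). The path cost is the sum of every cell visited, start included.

33

One optimal route is r0c0 → r0c1 → r1c1 → r1c2 → r2c2.
Its cost is 9 + 5 + 2 + 12 + 5 = 33.
(Top row then right column would cost 39.)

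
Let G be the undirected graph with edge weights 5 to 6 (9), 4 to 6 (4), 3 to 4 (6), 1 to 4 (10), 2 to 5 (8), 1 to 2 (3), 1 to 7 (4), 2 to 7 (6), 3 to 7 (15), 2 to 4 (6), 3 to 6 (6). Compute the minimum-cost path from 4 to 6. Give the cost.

4

Some routes from 4 to 6:
4 -> 3 -> 6: 6 + 6 = 12
4 -> 2 -> 5 -> 6: 6 + 8 + 9 = 23
4 -> 2 -> 1 -> 7 -> 3 -> 6: 6 + 3 + 4 + 15 + 6 = 34
4 -> 2 -> 7 -> 3 -> 6: 6 + 6 + 15 + 6 = 33
4 -> 1 -> 2 -> 5 -> 6: 10 + 3 + 8 + 9 = 30
4 -> 6: 4
The minimum is 4.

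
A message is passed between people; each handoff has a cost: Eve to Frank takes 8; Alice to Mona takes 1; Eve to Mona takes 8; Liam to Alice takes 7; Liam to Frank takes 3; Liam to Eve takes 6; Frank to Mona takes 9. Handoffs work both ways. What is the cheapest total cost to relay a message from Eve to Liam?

Checking several routes:
Eve - Mona - Alice - Liam: 8 + 1 + 7 = 16
Eve - Mona - Frank - Liam: 8 + 9 + 3 = 20
Eve - Liam: 6
Eve - Frank - Liam: 8 + 3 = 11
Shortest: 6.

6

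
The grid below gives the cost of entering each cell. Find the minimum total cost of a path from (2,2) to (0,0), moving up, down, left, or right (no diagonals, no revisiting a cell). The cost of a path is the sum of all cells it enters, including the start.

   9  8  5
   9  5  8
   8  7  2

31

Cheapest: [2,2]→[2,1]→[1,1]→[0,1]→[0,0]
  2 + 7 + 5 + 8 + 9 = 31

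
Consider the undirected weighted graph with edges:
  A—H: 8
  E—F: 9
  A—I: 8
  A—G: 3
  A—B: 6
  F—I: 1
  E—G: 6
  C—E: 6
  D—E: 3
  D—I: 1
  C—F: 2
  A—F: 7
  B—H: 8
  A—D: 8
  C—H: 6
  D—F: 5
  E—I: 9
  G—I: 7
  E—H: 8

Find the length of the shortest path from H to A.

8

Comparing a few candidate routes:
H → A: 8
H → C → F → I → D → A: 6 + 2 + 1 + 1 + 8 = 18
H → B → A: 8 + 6 = 14
H → C → F → I → A: 6 + 2 + 1 + 8 = 17
H → C → F → A: 6 + 2 + 7 = 15
H → E → G → A: 8 + 6 + 3 = 17
Best route has total 8.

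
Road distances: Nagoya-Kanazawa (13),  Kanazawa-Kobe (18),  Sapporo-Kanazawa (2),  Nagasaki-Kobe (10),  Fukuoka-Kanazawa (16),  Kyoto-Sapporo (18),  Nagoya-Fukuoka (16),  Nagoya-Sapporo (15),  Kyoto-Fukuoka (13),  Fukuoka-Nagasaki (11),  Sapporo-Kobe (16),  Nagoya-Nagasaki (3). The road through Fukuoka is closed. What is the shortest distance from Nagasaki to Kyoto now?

36

Candidate routes:
Nagasaki → Kobe → Kanazawa → Nagoya → Sapporo → Kyoto: 10 + 18 + 13 + 15 + 18 = 74
Nagasaki → Kobe → Kanazawa → Sapporo → Kyoto: 10 + 18 + 2 + 18 = 48
Nagasaki → Kobe → Sapporo → Kyoto: 10 + 16 + 18 = 44
Nagasaki → Nagoya → Kanazawa → Kobe → Sapporo → Kyoto: 3 + 13 + 18 + 16 + 18 = 68
Nagasaki → Nagoya → Kanazawa → Sapporo → Kyoto: 3 + 13 + 2 + 18 = 36
Nagasaki → Nagoya → Sapporo → Kyoto: 3 + 15 + 18 = 36
Shortest: 36.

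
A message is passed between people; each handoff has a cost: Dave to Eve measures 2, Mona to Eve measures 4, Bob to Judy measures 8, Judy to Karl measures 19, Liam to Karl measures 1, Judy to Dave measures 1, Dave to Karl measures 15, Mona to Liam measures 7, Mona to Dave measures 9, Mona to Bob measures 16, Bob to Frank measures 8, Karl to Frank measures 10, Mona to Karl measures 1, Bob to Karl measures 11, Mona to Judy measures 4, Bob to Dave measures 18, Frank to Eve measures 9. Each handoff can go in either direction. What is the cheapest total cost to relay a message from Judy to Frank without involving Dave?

15

A few of the Judy→Frank routes:
Judy-Mona-Liam-Karl-Frank: 4 + 7 + 1 + 10 = 22
Judy-Mona-Karl-Frank: 4 + 1 + 10 = 15
Judy-Mona-Karl-Bob-Frank: 4 + 1 + 11 + 8 = 24
Judy-Mona-Eve-Frank: 4 + 4 + 9 = 17
Judy-Bob-Frank: 8 + 8 = 16
Shortest: 15.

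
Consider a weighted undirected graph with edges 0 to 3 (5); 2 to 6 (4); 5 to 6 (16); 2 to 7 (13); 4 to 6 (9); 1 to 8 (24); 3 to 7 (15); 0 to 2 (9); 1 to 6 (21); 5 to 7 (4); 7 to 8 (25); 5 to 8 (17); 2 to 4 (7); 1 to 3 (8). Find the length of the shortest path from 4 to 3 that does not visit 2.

38

Checking several routes:
4 - 6 - 1 - 3: 9 + 21 + 8 = 38
4 - 6 - 5 - 8 - 7 - 3: 9 + 16 + 17 + 25 + 15 = 82
4 - 6 - 5 - 7 - 3: 9 + 16 + 4 + 15 = 44
4 - 6 - 5 - 8 - 1 - 3: 9 + 16 + 17 + 24 + 8 = 74
Best route has total 38.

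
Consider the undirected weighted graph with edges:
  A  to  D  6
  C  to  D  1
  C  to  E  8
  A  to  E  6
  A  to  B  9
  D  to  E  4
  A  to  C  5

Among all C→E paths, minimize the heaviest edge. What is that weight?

Checking several routes:
C-D-E: max(1, 4) = 4
C-D-A-E: max(1, 6, 6) = 6
C-A-E: max(5, 6) = 6
C-A-D-E: max(5, 6, 4) = 6
Smallest bottleneck: 4.

4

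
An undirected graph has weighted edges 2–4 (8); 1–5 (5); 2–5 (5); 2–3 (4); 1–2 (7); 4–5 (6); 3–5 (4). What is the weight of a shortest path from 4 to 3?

10

Some routes from 4 to 3:
4 → 2 → 3: 8 + 4 = 12
4 → 5 → 3: 6 + 4 = 10
4 → 5 → 2 → 3: 6 + 5 + 4 = 15
Best route has total 10.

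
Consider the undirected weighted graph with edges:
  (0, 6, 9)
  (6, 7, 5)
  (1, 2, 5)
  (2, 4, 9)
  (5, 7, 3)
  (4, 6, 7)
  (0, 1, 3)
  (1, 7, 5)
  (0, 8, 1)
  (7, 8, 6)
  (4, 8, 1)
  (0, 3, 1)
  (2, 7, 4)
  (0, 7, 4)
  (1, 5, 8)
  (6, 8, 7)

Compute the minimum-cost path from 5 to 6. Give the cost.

8

A few of the 5→6 routes:
5 - 7 - 0 - 6: 3 + 4 + 9 = 16
5 - 7 - 8 - 6: 3 + 6 + 7 = 16
5 - 7 - 0 - 8 - 4 - 6: 3 + 4 + 1 + 1 + 7 = 16
5 - 7 - 6: 3 + 5 = 8
5 - 7 - 8 - 4 - 6: 3 + 6 + 1 + 7 = 17
5 - 7 - 0 - 8 - 6: 3 + 4 + 1 + 7 = 15
Best route has total 8.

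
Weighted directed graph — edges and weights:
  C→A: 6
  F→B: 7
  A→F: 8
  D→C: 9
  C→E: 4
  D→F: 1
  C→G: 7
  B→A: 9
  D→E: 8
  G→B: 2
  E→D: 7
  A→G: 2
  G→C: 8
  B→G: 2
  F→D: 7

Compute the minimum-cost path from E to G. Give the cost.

Comparing a few candidate routes:
E→D→F→B→A→G: 7 + 1 + 7 + 9 + 2 = 26
E→D→C→G: 7 + 9 + 7 = 23
E→D→F→B→G: 7 + 1 + 7 + 2 = 17
E→D→C→A→G: 7 + 9 + 6 + 2 = 24
The minimum is 17.

17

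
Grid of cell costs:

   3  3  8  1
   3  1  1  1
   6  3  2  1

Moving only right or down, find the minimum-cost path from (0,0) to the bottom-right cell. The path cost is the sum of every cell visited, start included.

10

Best path: (0,0) → (0,1) → (1,1) → (1,2) → (1,3) → (2,3)
Cost: 3 + 3 + 1 + 1 + 1 + 1 = 10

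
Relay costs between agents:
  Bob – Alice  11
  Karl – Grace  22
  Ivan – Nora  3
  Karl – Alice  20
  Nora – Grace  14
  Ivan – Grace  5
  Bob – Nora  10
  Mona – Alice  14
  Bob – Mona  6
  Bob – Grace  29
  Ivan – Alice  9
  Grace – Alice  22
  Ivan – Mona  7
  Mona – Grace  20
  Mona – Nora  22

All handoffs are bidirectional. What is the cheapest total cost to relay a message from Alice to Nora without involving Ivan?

Some routes from Alice to Nora avoiding Ivan:
Alice-Mona-Grace-Nora: 14 + 20 + 14 = 48
Alice-Bob-Mona-Nora: 11 + 6 + 22 = 39
Alice-Mona-Nora: 14 + 22 = 36
Alice-Grace-Nora: 22 + 14 = 36
Alice-Mona-Bob-Nora: 14 + 6 + 10 = 30
Alice-Bob-Nora: 11 + 10 = 21
Best route has total 21.

21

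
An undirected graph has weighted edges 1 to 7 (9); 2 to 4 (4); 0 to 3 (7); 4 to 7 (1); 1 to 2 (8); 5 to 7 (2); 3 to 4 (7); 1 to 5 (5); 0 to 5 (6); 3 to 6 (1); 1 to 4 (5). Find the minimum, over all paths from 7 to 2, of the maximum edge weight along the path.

4

Comparing a few candidate routes:
7 - 4 - 2: max(1, 4) = 4
7 - 5 - 1 - 4 - 2: max(2, 5, 5, 4) = 5
7 - 5 - 0 - 3 - 4 - 2: max(2, 6, 7, 7, 4) = 7
Best route has worst link 4.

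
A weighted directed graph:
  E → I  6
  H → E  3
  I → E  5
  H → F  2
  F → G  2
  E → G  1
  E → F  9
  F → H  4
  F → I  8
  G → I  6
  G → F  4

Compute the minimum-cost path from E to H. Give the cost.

9

Routes from E to H:
E→F→H: 9 + 4 = 13
E→G→F→H: 1 + 4 + 4 = 9
The minimum is 9.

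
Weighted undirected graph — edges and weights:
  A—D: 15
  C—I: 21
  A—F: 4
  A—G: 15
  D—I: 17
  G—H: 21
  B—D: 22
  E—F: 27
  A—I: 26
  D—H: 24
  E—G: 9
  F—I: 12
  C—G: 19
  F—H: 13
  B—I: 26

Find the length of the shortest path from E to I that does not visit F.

49

A few of the E→I routes:
E→G→A→D→I: 9 + 15 + 15 + 17 = 56
E→G→C→I: 9 + 19 + 21 = 49
E→G→A→I: 9 + 15 + 26 = 50
E→G→H→D→I: 9 + 21 + 24 + 17 = 71
The minimum is 49.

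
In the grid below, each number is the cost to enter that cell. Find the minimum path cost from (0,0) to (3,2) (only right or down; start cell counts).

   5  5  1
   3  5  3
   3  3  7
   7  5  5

Take [0,0]→[1,0]→[2,0]→[2,1]→[3,1]→[3,2] for a total of 5 + 3 + 3 + 3 + 5 + 5 = 24.

24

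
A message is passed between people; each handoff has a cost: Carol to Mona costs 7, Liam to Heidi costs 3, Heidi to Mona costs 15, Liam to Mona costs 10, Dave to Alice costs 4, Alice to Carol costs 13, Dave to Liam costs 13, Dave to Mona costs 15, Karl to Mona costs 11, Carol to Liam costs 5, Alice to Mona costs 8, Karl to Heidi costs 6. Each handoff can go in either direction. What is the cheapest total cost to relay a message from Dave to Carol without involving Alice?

Comparing a few candidate routes:
Dave→Liam→Heidi→Mona→Carol: 13 + 3 + 15 + 7 = 38
Dave→Mona→Carol: 15 + 7 = 22
Dave→Mona→Liam→Carol: 15 + 10 + 5 = 30
Dave→Mona→Heidi→Liam→Carol: 15 + 15 + 3 + 5 = 38
Dave→Liam→Carol: 13 + 5 = 18
Dave→Liam→Mona→Carol: 13 + 10 + 7 = 30
Shortest: 18.

18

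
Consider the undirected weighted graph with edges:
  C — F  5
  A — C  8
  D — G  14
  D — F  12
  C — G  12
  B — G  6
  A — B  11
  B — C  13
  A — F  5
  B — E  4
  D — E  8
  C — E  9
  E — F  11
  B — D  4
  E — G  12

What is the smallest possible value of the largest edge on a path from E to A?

Checking several routes:
E -> C -> F -> A: max(9, 5, 5) = 9
E -> C -> A: max(9, 8) = 9
E -> D -> B -> A: max(8, 4, 11) = 11
Best route has worst link 9.

9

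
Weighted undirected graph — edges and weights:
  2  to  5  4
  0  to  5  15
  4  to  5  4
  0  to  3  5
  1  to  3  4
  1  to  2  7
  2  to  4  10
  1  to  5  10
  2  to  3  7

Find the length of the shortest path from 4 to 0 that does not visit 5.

22

Candidate routes:
4 -> 2 -> 1 -> 3 -> 0: 10 + 7 + 4 + 5 = 26
4 -> 2 -> 3 -> 0: 10 + 7 + 5 = 22
Best route has total 22.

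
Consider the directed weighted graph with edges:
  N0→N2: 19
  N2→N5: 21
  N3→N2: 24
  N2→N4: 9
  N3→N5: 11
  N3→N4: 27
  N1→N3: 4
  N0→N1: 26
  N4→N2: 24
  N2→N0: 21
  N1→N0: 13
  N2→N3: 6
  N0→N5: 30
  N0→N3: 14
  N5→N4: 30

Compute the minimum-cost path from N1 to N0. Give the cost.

13

Candidate routes:
N1 -> N3 -> N5 -> N4 -> N2 -> N0: 4 + 11 + 30 + 24 + 21 = 90
N1 -> N3 -> N2 -> N0: 4 + 24 + 21 = 49
N1 -> N3 -> N4 -> N2 -> N0: 4 + 27 + 24 + 21 = 76
N1 -> N0: 13
Best route has total 13.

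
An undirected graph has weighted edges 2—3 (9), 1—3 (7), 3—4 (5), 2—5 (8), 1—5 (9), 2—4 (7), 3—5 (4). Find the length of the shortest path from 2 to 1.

16

Routes from 2 to 1:
2→3→5→1: 9 + 4 + 9 = 22
2→4→3→5→1: 7 + 5 + 4 + 9 = 25
2→3→1: 9 + 7 = 16
2→5→3→1: 8 + 4 + 7 = 19
2→5→1: 8 + 9 = 17
2→4→3→1: 7 + 5 + 7 = 19
The minimum is 16.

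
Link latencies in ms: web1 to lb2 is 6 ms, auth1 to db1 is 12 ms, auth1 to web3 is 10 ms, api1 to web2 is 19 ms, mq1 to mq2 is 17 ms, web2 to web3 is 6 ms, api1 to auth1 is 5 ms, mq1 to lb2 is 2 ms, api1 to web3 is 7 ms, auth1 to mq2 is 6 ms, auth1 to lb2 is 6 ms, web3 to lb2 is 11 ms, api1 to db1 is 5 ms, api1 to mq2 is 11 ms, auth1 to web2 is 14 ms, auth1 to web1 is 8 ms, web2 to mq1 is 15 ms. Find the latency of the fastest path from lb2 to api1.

11

Comparing a few candidate routes:
lb2 - auth1 - web3 - api1: 6 + 10 + 7 = 23
lb2 - web1 - auth1 - api1: 6 + 8 + 5 = 19
lb2 - web3 - api1: 11 + 7 = 18
lb2 - auth1 - api1: 6 + 5 = 11
Best route has total 11 ms.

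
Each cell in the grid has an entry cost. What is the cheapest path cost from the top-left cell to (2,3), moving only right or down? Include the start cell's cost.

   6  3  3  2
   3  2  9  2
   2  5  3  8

One optimal route is [0,0] [0,1] [0,2] [0,3] [1,3] [2,3].
Its cost is 6 + 3 + 3 + 2 + 2 + 8 = 24.

24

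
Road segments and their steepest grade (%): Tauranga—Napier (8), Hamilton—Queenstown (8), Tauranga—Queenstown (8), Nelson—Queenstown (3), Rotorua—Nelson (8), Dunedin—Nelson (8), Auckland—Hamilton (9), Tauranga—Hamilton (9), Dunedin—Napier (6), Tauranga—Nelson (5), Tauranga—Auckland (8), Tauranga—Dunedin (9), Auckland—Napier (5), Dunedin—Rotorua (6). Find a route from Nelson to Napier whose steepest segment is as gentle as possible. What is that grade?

Comparing a few candidate routes:
Nelson - Tauranga - Napier: max(5, 8) = 8
Nelson - Queenstown - Tauranga - Napier: max(3, 8, 8) = 8
Nelson - Tauranga - Auckland - Napier: max(5, 8, 5) = 8
Nelson - Dunedin - Napier: max(8, 6) = 8
Best route has worst link 8%.

8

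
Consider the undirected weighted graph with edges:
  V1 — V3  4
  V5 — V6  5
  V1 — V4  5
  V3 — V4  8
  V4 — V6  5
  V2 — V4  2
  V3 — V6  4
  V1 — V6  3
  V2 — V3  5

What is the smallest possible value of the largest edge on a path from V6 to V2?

Checking several routes:
V6→V4→V2: max(5, 2) = 5
V6→V1→V3→V2: max(3, 4, 5) = 5
V6→V1→V4→V2: max(3, 5, 2) = 5
V6→V3→V2: max(4, 5) = 5
V6→V3→V1→V4→V2: max(4, 4, 5, 2) = 5
V6→V4→V1→V3→V2: max(5, 5, 4, 5) = 5
The minimum achievable maximum is 5.

5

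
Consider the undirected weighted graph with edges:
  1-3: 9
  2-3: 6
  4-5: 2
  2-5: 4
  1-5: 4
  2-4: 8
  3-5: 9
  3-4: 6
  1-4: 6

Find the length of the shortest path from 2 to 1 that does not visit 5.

14

Routes from 2 to 1 avoiding 5:
2-3-4-1: 6 + 6 + 6 = 18
2-3-1: 6 + 9 = 15
2-4-3-1: 8 + 6 + 9 = 23
2-4-1: 8 + 6 = 14
The minimum is 14.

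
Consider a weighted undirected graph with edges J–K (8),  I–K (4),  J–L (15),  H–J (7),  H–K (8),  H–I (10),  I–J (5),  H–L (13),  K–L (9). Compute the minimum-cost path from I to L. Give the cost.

Checking several routes:
I - J - K - L: 5 + 8 + 9 = 22
I - J - L: 5 + 15 = 20
I - H - L: 10 + 13 = 23
I - K - L: 4 + 9 = 13
I - J - H - L: 5 + 7 + 13 = 25
Shortest: 13.

13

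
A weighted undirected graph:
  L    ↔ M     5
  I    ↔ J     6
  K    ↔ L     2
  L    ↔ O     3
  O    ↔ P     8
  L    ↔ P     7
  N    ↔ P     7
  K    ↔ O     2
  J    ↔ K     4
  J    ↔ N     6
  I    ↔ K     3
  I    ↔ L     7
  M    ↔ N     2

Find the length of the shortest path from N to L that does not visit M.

12

Comparing a few candidate routes:
N → J → I → K → L: 6 + 6 + 3 + 2 = 17
N → J → K → O → L: 6 + 4 + 2 + 3 = 15
N → J → K → L: 6 + 4 + 2 = 12
N → P → L: 7 + 7 = 14
The minimum is 12.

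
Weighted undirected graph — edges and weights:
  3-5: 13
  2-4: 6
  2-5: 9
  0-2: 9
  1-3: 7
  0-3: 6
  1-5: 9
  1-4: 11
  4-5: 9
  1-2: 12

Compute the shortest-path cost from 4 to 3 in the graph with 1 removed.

21

Candidate routes:
4 -> 5 -> 2 -> 0 -> 3: 9 + 9 + 9 + 6 = 33
4 -> 2 -> 5 -> 3: 6 + 9 + 13 = 28
4 -> 5 -> 3: 9 + 13 = 22
4 -> 2 -> 0 -> 3: 6 + 9 + 6 = 21
Shortest: 21.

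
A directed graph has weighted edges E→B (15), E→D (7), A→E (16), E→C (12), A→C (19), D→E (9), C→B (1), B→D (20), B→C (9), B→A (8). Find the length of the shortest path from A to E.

Candidate routes:
A→C→B→D→E: 19 + 1 + 20 + 9 = 49
A→E: 16
Shortest: 16.

16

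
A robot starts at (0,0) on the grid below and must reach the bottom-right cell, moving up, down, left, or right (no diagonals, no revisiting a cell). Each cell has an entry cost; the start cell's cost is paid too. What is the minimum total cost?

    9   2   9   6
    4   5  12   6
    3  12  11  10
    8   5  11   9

One optimal route is r0c0 r1c0 r2c0 r3c0 r3c1 r3c2 r3c3.
Its cost is 9 + 4 + 3 + 8 + 5 + 11 + 9 = 49.

49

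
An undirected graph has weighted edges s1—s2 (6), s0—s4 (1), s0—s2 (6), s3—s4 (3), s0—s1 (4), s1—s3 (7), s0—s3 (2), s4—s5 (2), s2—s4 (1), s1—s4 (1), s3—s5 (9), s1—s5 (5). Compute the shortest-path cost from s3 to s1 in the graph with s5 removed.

Some routes from s3 to s1 avoiding s5:
s3-s0-s4-s1: 2 + 1 + 1 = 4
s3-s4-s1: 3 + 1 = 4
s3-s1: 7
s3-s0-s1: 2 + 4 = 6
s3-s4-s0-s1: 3 + 1 + 4 = 8
Best route has total 4.

4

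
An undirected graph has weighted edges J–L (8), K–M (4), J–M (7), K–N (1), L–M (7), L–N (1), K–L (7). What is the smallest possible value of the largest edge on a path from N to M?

4

Candidate routes:
N→L→J→M: max(1, 8, 7) = 8
N→K→M: max(1, 4) = 4
N→K→L→M: max(1, 7, 7) = 7
N→L→K→M: max(1, 7, 4) = 7
N→L→M: max(1, 7) = 7
N→K→L→J→M: max(1, 7, 8, 7) = 8
The minimum achievable maximum is 4.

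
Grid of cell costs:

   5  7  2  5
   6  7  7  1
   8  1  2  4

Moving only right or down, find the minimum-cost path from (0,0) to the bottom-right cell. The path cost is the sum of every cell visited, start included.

Path [0,0] -> [0,1] -> [0,2] -> [0,3] -> [1,3] -> [2,3]: 5 + 7 + 2 + 5 + 1 + 4 = 24.

24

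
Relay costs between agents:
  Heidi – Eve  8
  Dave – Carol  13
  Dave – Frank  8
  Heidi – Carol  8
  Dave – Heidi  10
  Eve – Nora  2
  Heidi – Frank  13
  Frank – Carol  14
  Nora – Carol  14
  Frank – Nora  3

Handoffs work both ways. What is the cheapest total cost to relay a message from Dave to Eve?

13

Checking several routes:
Dave→Carol→Heidi→Eve: 13 + 8 + 8 = 29
Dave→Heidi→Eve: 10 + 8 = 18
Dave→Heidi→Frank→Nora→Eve: 10 + 13 + 3 + 2 = 28
Dave→Frank→Nora→Eve: 8 + 3 + 2 = 13
Best route has total 13.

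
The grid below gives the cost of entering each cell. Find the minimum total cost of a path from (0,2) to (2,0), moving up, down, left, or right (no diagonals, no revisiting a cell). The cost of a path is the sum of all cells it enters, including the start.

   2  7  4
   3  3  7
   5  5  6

Best path: [0,2] -> [0,1] -> [0,0] -> [1,0] -> [2,0]
Cost: 4 + 7 + 2 + 3 + 5 = 21

21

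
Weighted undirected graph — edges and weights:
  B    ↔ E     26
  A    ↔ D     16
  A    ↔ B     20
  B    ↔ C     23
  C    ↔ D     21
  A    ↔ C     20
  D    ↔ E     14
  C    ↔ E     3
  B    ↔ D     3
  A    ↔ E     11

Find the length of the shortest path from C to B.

A few of the C→B routes:
C→E→B: 3 + 26 = 29
C→B: 23
C→D→B: 21 + 3 = 24
C→E→D→B: 3 + 14 + 3 = 20
The minimum is 20.

20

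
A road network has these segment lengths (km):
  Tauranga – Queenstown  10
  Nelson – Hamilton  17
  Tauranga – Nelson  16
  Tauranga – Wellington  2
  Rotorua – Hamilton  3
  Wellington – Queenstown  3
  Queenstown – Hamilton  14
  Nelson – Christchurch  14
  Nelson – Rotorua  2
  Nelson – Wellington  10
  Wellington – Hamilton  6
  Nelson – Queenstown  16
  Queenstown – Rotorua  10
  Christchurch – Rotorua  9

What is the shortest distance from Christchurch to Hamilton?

12

Checking several routes:
Christchurch -> Rotorua -> Queenstown -> Wellington -> Hamilton: 9 + 10 + 3 + 6 = 28
Christchurch -> Rotorua -> Nelson -> Wellington -> Hamilton: 9 + 2 + 10 + 6 = 27
Christchurch -> Rotorua -> Hamilton: 9 + 3 = 12
Christchurch -> Nelson -> Rotorua -> Hamilton: 14 + 2 + 3 = 19
Best route has total 12 km.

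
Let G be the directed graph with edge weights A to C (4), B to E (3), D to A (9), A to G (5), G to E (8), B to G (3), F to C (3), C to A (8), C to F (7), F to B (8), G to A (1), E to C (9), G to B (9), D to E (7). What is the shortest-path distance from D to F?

20

Paths from D to F:
D -> A -> C -> F: 9 + 4 + 7 = 20
D -> A -> G -> B -> E -> C -> F: 9 + 5 + 9 + 3 + 9 + 7 = 42
D -> E -> C -> F: 7 + 9 + 7 = 23
D -> A -> G -> E -> C -> F: 9 + 5 + 8 + 9 + 7 = 38
Shortest: 20.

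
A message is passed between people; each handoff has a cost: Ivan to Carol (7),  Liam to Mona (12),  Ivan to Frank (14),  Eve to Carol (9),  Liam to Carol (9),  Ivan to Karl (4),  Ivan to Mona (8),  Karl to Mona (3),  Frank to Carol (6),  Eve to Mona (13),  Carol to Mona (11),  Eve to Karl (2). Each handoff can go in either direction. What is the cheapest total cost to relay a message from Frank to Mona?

Checking several routes:
Frank-Carol-Eve-Karl-Mona: 6 + 9 + 2 + 3 = 20
Frank-Carol-Ivan-Mona: 6 + 7 + 8 = 21
Frank-Carol-Mona: 6 + 11 = 17
Frank-Carol-Ivan-Karl-Mona: 6 + 7 + 4 + 3 = 20
Best route has total 17.

17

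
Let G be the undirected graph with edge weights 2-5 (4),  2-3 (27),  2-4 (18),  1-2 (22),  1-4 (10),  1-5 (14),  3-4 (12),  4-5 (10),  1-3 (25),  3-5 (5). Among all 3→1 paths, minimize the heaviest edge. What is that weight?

10

A few of the 3→1 routes:
3-5-4-1: max(5, 10, 10) = 10
3-4-2-5-1: max(12, 18, 4, 14) = 18
3-5-2-4-1: max(5, 4, 18, 10) = 18
3-4-5-1: max(12, 10, 14) = 14
3-5-1: max(5, 14) = 14
3-4-1: max(12, 10) = 12
The minimum achievable maximum is 10.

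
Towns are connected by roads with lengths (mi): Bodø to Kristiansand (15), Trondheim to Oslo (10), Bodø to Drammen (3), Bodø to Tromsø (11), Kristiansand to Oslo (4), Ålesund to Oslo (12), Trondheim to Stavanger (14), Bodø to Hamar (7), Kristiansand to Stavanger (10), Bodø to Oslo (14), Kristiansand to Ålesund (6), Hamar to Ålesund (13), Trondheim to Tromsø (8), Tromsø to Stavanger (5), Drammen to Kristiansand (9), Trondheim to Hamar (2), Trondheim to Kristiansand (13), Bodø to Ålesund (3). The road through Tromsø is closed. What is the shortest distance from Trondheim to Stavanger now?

14

A few of the Trondheim→Stavanger routes:
Trondheim - Hamar - Bodø - Ålesund - Kristiansand - Stavanger: 2 + 7 + 3 + 6 + 10 = 28
Trondheim - Kristiansand - Stavanger: 13 + 10 = 23
Trondheim - Hamar - Bodø - Drammen - Kristiansand - Stavanger: 2 + 7 + 3 + 9 + 10 = 31
Trondheim - Oslo - Kristiansand - Stavanger: 10 + 4 + 10 = 24
Trondheim - Hamar - Ålesund - Kristiansand - Stavanger: 2 + 13 + 6 + 10 = 31
Trondheim - Stavanger: 14
The minimum is 14 mi.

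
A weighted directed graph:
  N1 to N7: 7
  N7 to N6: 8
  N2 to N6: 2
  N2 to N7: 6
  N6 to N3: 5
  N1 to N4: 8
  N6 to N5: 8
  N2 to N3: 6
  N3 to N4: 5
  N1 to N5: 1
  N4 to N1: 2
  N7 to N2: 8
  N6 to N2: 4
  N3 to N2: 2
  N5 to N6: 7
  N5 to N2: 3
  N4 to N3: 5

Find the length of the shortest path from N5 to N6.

Routes from N5 to N6:
N5 -> N2 -> N6: 3 + 2 = 5
N5 -> N2 -> N7 -> N6: 3 + 6 + 8 = 17
N5 -> N2 -> N3 -> N4 -> N1 -> N7 -> N6: 3 + 6 + 5 + 2 + 7 + 8 = 31
N5 -> N6: 7
Best route has total 5.

5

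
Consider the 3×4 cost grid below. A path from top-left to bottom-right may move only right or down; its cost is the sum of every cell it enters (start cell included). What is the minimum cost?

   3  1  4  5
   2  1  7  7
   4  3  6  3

Best path: (0,0) (0,1) (1,1) (2,1) (2,2) (2,3)
Cost: 3 + 1 + 1 + 3 + 6 + 3 = 17
(Top row then right column would cost 23.)

17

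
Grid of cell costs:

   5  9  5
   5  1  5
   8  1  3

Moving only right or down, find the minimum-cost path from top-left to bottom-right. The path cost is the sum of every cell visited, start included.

Take (0,0) → (1,0) → (1,1) → (2,1) → (2,2) for a total of 5 + 5 + 1 + 1 + 3 = 15.

15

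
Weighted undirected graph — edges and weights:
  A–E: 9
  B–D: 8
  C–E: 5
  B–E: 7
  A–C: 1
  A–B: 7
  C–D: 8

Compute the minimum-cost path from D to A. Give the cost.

A few of the D→A routes:
D -> B -> E -> C -> A: 8 + 7 + 5 + 1 = 21
D -> B -> A: 8 + 7 = 15
D -> B -> E -> A: 8 + 7 + 9 = 24
D -> C -> E -> A: 8 + 5 + 9 = 22
D -> C -> A: 8 + 1 = 9
Best route has total 9.

9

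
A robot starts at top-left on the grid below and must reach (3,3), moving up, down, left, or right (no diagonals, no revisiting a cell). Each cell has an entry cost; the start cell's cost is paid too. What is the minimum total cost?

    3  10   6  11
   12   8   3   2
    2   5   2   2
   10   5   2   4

Take r0c0 r0c1 r0c2 r1c2 r1c3 r2c3 r3c3 for a total of 3 + 10 + 6 + 3 + 2 + 2 + 4 = 30.

30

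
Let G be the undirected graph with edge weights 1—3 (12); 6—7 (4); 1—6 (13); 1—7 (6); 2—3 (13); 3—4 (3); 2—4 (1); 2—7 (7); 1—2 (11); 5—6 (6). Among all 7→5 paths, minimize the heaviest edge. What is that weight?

6

Some routes from 7 to 5:
7 - 1 - 6 - 5: max(6, 13, 6) = 13
7 - 2 - 4 - 3 - 1 - 6 - 5: max(7, 1, 3, 12, 13, 6) = 13
7 - 6 - 5: max(4, 6) = 6
7 - 2 - 3 - 1 - 6 - 5: max(7, 13, 12, 13, 6) = 13
Best route has worst link 6.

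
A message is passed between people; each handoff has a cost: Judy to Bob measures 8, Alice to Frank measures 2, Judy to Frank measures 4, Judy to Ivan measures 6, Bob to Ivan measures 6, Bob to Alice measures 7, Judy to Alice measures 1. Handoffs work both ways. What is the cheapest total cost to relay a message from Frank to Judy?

3

A few of the Frank→Judy routes:
Frank - Alice - Bob - Judy: 2 + 7 + 8 = 17
Frank - Judy: 4
Frank - Alice - Judy: 2 + 1 = 3
The minimum is 3.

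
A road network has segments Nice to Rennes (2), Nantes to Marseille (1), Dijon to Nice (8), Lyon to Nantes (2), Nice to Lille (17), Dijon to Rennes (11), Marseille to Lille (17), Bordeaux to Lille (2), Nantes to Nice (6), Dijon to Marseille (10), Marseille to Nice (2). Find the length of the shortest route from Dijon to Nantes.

11

Comparing a few candidate routes:
Dijon→Nice→Marseille→Nantes: 8 + 2 + 1 = 11
Dijon→Nice→Nantes: 8 + 6 = 14
Dijon→Marseille→Nantes: 10 + 1 = 11
Dijon→Rennes→Nice→Marseille→Nantes: 11 + 2 + 2 + 1 = 16
Shortest: 11.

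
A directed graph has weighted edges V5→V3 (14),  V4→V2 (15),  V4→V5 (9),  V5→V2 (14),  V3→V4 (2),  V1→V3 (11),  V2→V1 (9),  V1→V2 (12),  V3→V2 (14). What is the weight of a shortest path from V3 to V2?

Candidate routes:
V3-V4-V5-V2: 2 + 9 + 14 = 25
V3-V4-V2: 2 + 15 = 17
V3-V2: 14
Shortest: 14.

14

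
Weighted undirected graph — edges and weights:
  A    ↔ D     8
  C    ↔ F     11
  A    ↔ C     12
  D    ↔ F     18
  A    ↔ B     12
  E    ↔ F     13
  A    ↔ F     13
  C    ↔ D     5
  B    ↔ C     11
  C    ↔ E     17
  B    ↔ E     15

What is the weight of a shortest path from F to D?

A few of the F→D routes:
F - A - C - D: 13 + 12 + 5 = 30
F - D: 18
F - C - D: 11 + 5 = 16
F - A - D: 13 + 8 = 21
Shortest: 16.

16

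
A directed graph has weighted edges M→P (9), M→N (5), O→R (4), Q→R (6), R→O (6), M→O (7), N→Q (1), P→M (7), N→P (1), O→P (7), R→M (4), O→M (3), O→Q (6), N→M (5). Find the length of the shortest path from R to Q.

Routes from R to Q:
R-M-N-Q: 4 + 5 + 1 = 10
R-M-O-Q: 4 + 7 + 6 = 17
R-O-M-N-Q: 6 + 3 + 5 + 1 = 15
R-O-P-M-N-Q: 6 + 7 + 7 + 5 + 1 = 26
R-O-Q: 6 + 6 = 12
Best route has total 10.

10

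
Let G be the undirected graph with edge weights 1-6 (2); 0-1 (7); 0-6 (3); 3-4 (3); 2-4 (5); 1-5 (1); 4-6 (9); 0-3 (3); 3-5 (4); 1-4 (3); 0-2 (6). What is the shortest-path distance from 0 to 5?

Some routes from 0 to 5:
0 -> 3 -> 5: 3 + 4 = 7
0 -> 1 -> 5: 7 + 1 = 8
0 -> 6 -> 1 -> 5: 3 + 2 + 1 = 6
Shortest: 6.

6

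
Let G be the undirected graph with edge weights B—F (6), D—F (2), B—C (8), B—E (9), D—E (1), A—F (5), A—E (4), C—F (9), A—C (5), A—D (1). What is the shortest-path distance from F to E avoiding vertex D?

Comparing a few candidate routes:
F-B-C-A-E: 6 + 8 + 5 + 4 = 23
F-A-E: 5 + 4 = 9
F-C-A-E: 9 + 5 + 4 = 18
F-B-E: 6 + 9 = 15
Shortest: 9.

9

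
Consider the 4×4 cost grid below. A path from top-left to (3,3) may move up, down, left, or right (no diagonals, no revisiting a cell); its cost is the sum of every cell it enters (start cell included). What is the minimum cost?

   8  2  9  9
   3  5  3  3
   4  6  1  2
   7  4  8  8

Path (0,0)→(0,1)→(1,1)→(1,2)→(2,2)→(2,3)→(3,3): 8 + 2 + 5 + 3 + 1 + 2 + 8 = 29.

29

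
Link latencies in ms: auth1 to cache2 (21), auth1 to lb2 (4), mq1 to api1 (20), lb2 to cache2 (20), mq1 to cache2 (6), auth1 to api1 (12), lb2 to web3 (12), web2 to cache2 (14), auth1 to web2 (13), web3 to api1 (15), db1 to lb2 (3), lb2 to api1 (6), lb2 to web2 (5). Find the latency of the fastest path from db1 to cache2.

22

Some routes from db1 to cache2:
db1 - lb2 - api1 - mq1 - cache2: 3 + 6 + 20 + 6 = 35
db1 - lb2 - auth1 - cache2: 3 + 4 + 21 = 28
db1 - lb2 - cache2: 3 + 20 = 23
db1 - lb2 - web2 - cache2: 3 + 5 + 14 = 22
db1 - lb2 - auth1 - web2 - cache2: 3 + 4 + 13 + 14 = 34
Shortest: 22 ms.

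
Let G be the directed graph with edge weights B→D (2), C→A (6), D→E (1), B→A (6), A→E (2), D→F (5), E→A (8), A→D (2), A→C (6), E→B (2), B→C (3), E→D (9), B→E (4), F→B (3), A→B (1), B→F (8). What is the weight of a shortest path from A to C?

Some routes from A to C:
A -> E -> B -> C: 2 + 2 + 3 = 7
A -> B -> C: 1 + 3 = 4
A -> C: 6
The minimum is 4.

4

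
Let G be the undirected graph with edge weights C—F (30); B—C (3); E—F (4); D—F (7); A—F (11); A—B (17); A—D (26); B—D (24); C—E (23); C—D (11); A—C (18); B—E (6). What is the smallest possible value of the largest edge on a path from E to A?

Some routes from E to A:
E - F - A: max(4, 11) = 11
E - B - C - D - F - A: max(6, 3, 11, 7, 11) = 11
E - F - D - C - B - A: max(4, 7, 11, 3, 17) = 17
The minimum achievable maximum is 11.

11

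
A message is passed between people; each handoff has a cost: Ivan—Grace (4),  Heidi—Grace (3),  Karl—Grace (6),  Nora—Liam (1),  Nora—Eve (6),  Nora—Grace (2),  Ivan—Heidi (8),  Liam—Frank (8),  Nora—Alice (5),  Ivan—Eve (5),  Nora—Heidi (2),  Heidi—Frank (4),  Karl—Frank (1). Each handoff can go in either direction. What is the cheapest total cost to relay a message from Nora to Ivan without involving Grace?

Paths from Nora to Ivan avoiding Grace:
Nora -> Eve -> Ivan: 6 + 5 = 11
Nora -> Liam -> Frank -> Heidi -> Ivan: 1 + 8 + 4 + 8 = 21
Nora -> Heidi -> Ivan: 2 + 8 = 10
The minimum is 10.

10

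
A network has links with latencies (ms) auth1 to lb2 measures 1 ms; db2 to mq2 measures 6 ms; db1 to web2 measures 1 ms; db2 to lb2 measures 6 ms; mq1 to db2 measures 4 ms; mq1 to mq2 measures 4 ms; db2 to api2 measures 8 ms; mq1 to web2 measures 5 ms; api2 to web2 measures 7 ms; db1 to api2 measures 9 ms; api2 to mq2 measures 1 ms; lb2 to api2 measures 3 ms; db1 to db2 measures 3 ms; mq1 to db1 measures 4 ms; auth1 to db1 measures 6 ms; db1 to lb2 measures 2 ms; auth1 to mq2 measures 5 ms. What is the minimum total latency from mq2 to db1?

6

Some routes from mq2 to db1:
mq2→auth1→lb2→db1: 5 + 1 + 2 = 8
mq2→api2→web2→db1: 1 + 7 + 1 = 9
mq2→mq1→web2→db1: 4 + 5 + 1 = 10
mq2→mq1→db1: 4 + 4 = 8
mq2→api2→lb2→db1: 1 + 3 + 2 = 6
mq2→db2→db1: 6 + 3 = 9
Best route has total 6 ms.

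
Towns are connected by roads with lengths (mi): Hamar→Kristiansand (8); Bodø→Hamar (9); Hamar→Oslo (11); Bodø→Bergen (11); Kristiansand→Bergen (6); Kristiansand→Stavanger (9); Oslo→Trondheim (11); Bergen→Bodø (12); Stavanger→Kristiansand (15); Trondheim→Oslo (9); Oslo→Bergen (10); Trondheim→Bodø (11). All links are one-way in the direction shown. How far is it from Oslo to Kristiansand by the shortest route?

Candidate routes:
Oslo-Bergen-Bodø-Hamar-Kristiansand: 10 + 12 + 9 + 8 = 39
Oslo-Trondheim-Bodø-Hamar-Kristiansand: 11 + 11 + 9 + 8 = 39
Shortest: 39 mi.

39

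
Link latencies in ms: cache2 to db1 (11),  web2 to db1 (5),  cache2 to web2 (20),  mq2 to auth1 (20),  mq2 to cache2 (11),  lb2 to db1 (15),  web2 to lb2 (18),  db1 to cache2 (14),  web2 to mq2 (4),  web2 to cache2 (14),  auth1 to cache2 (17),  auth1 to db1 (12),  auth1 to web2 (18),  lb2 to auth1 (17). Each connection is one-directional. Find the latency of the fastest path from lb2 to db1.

15

Comparing a few candidate routes:
lb2 - auth1 - cache2 - db1: 17 + 17 + 11 = 45
lb2 - auth1 - cache2 - web2 - db1: 17 + 17 + 20 + 5 = 59
lb2 - auth1 - web2 - db1: 17 + 18 + 5 = 40
lb2 - db1: 15
lb2 - auth1 - db1: 17 + 12 = 29
The minimum is 15 ms.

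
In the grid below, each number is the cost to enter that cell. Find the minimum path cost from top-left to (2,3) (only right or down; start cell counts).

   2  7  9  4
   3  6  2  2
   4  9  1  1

15

Take (0,0)→(1,0)→(1,1)→(1,2)→(2,2)→(2,3) for a total of 2 + 3 + 6 + 2 + 1 + 1 = 15.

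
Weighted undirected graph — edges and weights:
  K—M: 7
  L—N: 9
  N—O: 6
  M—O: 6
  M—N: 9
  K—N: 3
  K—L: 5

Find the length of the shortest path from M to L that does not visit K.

18

Paths from M to L avoiding K:
M → N → L: 9 + 9 = 18
M → O → N → L: 6 + 6 + 9 = 21
Shortest: 18.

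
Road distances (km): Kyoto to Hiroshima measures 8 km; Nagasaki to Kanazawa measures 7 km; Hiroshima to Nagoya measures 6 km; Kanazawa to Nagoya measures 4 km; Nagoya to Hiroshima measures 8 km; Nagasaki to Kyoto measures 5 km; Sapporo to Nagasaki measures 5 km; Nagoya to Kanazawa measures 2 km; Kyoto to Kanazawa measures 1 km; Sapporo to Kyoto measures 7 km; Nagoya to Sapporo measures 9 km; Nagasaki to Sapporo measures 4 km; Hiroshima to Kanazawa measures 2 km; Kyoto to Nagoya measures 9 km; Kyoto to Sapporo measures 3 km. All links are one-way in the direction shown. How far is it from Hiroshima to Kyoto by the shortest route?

22

Candidate routes:
Hiroshima→Kanazawa→Nagoya→Sapporo→Nagasaki→Kyoto: 2 + 4 + 9 + 5 + 5 = 25
Hiroshima→Kanazawa→Nagoya→Sapporo→Kyoto: 2 + 4 + 9 + 7 = 22
Hiroshima→Nagoya→Sapporo→Kyoto: 6 + 9 + 7 = 22
Hiroshima→Nagoya→Sapporo→Nagasaki→Kyoto: 6 + 9 + 5 + 5 = 25
Best route has total 22 km.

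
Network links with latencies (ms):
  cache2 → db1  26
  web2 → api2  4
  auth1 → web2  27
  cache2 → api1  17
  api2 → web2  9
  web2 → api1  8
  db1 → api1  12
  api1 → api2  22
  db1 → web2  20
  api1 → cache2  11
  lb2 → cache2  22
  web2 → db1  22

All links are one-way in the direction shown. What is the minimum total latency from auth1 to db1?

49

Paths from auth1 to db1:
auth1 → web2 → api1 → cache2 → db1: 27 + 8 + 11 + 26 = 72
auth1 → web2 → db1: 27 + 22 = 49
The minimum is 49 ms.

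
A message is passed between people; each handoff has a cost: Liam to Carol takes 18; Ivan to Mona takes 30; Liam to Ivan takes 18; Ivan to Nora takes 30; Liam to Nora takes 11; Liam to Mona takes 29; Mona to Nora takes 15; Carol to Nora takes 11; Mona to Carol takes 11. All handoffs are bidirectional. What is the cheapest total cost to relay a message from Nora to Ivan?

29

Comparing a few candidate routes:
Nora -> Mona -> Ivan: 15 + 30 = 45
Nora -> Ivan: 30
Nora -> Carol -> Liam -> Ivan: 11 + 18 + 18 = 47
Nora -> Liam -> Ivan: 11 + 18 = 29
The minimum is 29.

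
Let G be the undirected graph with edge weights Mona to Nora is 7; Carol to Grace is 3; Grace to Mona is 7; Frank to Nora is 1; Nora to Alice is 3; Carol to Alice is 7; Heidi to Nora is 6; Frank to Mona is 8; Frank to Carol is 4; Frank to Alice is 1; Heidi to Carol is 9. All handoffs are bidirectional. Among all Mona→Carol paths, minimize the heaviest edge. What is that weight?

7

Checking several routes:
Mona-Nora-Alice-Frank-Carol: max(7, 3, 1, 4) = 7
Mona-Nora-Frank-Carol: max(7, 1, 4) = 7
Mona-Nora-Alice-Carol: max(7, 3, 7) = 7
Mona-Nora-Frank-Alice-Carol: max(7, 1, 1, 7) = 7
Mona-Frank-Carol: max(8, 4) = 8
Mona-Grace-Carol: max(7, 3) = 7
Best route has worst link 7.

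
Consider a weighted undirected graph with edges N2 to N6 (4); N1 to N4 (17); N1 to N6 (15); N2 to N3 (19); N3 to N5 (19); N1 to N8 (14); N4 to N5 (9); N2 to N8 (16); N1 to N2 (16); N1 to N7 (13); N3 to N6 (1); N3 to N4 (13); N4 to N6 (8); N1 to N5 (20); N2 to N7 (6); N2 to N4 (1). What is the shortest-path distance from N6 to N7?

10

Comparing a few candidate routes:
N6-N3-N2-N7: 1 + 19 + 6 = 26
N6-N3-N4-N2-N7: 1 + 13 + 1 + 6 = 21
N6-N4-N2-N7: 8 + 1 + 6 = 15
N6-N2-N7: 4 + 6 = 10
Shortest: 10.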